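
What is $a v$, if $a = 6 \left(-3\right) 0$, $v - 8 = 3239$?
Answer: $0$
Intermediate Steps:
$v = 3247$ ($v = 8 + 3239 = 3247$)
$a = 0$ ($a = \left(-18\right) 0 = 0$)
$a v = 0 \cdot 3247 = 0$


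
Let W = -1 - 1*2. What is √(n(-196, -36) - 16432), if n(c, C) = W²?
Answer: I*√16423 ≈ 128.15*I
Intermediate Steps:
W = -3 (W = -1 - 2 = -3)
n(c, C) = 9 (n(c, C) = (-3)² = 9)
√(n(-196, -36) - 16432) = √(9 - 16432) = √(-16423) = I*√16423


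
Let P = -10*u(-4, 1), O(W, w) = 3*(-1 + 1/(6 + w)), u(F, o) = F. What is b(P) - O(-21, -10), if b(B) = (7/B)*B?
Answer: 43/4 ≈ 10.750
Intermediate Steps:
O(W, w) = -3 + 3/(6 + w)
P = 40 (P = -10*(-4) = 40)
b(B) = 7
b(P) - O(-21, -10) = 7 - 3*(-5 - 1*(-10))/(6 - 10) = 7 - 3*(-5 + 10)/(-4) = 7 - 3*(-1)*5/4 = 7 - 1*(-15/4) = 7 + 15/4 = 43/4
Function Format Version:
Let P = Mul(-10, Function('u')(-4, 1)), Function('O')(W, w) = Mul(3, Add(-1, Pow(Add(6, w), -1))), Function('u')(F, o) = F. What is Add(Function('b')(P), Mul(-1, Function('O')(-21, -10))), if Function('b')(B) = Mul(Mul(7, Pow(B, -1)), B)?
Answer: Rational(43, 4) ≈ 10.750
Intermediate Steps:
Function('O')(W, w) = Add(-3, Mul(3, Pow(Add(6, w), -1)))
P = 40 (P = Mul(-10, -4) = 40)
Function('b')(B) = 7
Add(Function('b')(P), Mul(-1, Function('O')(-21, -10))) = Add(7, Mul(-1, Mul(3, Pow(Add(6, -10), -1), Add(-5, Mul(-1, -10))))) = Add(7, Mul(-1, Mul(3, Pow(-4, -1), Add(-5, 10)))) = Add(7, Mul(-1, Mul(3, Rational(-1, 4), 5))) = Add(7, Mul(-1, Rational(-15, 4))) = Add(7, Rational(15, 4)) = Rational(43, 4)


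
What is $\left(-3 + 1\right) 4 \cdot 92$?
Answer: $-736$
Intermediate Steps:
$\left(-3 + 1\right) 4 \cdot 92 = \left(-2\right) 4 \cdot 92 = \left(-8\right) 92 = -736$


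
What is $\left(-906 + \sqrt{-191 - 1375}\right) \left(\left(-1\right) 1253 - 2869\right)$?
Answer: $3734532 - 12366 i \sqrt{174} \approx 3.7345 \cdot 10^{6} - 1.6312 \cdot 10^{5} i$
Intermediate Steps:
$\left(-906 + \sqrt{-191 - 1375}\right) \left(\left(-1\right) 1253 - 2869\right) = \left(-906 + \sqrt{-1566}\right) \left(-1253 - 2869\right) = \left(-906 + 3 i \sqrt{174}\right) \left(-4122\right) = 3734532 - 12366 i \sqrt{174}$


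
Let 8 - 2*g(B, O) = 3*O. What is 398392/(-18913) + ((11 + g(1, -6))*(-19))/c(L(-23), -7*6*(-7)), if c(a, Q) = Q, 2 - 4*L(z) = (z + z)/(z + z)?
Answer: -20958596/926737 ≈ -22.615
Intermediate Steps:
g(B, O) = 4 - 3*O/2
L(z) = 1/4 (L(z) = 1/2 - (z + z)/(4*(z + z)) = 1/2 - 2*z/(4*(2*z)) = 1/2 - 2*z*1/(2*z)/4 = 1/2 - 1/4*1 = 1/2 - 1/4 = 1/4)
398392/(-18913) + ((11 + g(1, -6))*(-19))/c(L(-23), -7*6*(-7)) = 398392/(-18913) + ((11 + (4 - 3/2*(-6)))*(-19))/((-7*6*(-7))) = 398392*(-1/18913) + ((11 + (4 + 9))*(-19))/((-42*(-7))) = -398392/18913 + ((11 + 13)*(-19))/294 = -398392/18913 + (24*(-19))*(1/294) = -398392/18913 - 456*1/294 = -398392/18913 - 76/49 = -20958596/926737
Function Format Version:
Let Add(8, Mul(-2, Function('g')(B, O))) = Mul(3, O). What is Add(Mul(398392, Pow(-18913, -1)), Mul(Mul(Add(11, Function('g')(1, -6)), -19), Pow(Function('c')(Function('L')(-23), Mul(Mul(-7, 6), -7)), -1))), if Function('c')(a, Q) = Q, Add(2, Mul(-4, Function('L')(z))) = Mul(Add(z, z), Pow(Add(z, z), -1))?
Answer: Rational(-20958596, 926737) ≈ -22.615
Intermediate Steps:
Function('g')(B, O) = Add(4, Mul(Rational(-3, 2), O)) (Function('g')(B, O) = Add(4, Mul(Rational(-1, 2), Mul(3, O))) = Add(4, Mul(Rational(-3, 2), O)))
Function('L')(z) = Rational(1, 4) (Function('L')(z) = Add(Rational(1, 2), Mul(Rational(-1, 4), Mul(Add(z, z), Pow(Add(z, z), -1)))) = Add(Rational(1, 2), Mul(Rational(-1, 4), Mul(Mul(2, z), Pow(Mul(2, z), -1)))) = Add(Rational(1, 2), Mul(Rational(-1, 4), Mul(Mul(2, z), Mul(Rational(1, 2), Pow(z, -1))))) = Add(Rational(1, 2), Mul(Rational(-1, 4), 1)) = Add(Rational(1, 2), Rational(-1, 4)) = Rational(1, 4))
Add(Mul(398392, Pow(-18913, -1)), Mul(Mul(Add(11, Function('g')(1, -6)), -19), Pow(Function('c')(Function('L')(-23), Mul(Mul(-7, 6), -7)), -1))) = Add(Mul(398392, Pow(-18913, -1)), Mul(Mul(Add(11, Add(4, Mul(Rational(-3, 2), -6))), -19), Pow(Mul(Mul(-7, 6), -7), -1))) = Add(Mul(398392, Rational(-1, 18913)), Mul(Mul(Add(11, Add(4, 9)), -19), Pow(Mul(-42, -7), -1))) = Add(Rational(-398392, 18913), Mul(Mul(Add(11, 13), -19), Pow(294, -1))) = Add(Rational(-398392, 18913), Mul(Mul(24, -19), Rational(1, 294))) = Add(Rational(-398392, 18913), Mul(-456, Rational(1, 294))) = Add(Rational(-398392, 18913), Rational(-76, 49)) = Rational(-20958596, 926737)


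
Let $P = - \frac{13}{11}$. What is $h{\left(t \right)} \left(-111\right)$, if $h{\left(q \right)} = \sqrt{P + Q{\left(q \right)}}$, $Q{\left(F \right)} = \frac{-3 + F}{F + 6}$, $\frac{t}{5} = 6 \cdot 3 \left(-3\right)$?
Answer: $- \frac{111 i \sqrt{286}}{44} \approx - 42.663 i$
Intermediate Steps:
$P = - \frac{13}{11}$ ($P = \left(-13\right) \frac{1}{11} = - \frac{13}{11} \approx -1.1818$)
$t = -270$ ($t = 5 \cdot 6 \cdot 3 \left(-3\right) = 5 \cdot 18 \left(-3\right) = 5 \left(-54\right) = -270$)
$Q{\left(F \right)} = \frac{-3 + F}{6 + F}$
$h{\left(q \right)} = \sqrt{- \frac{13}{11} + \frac{-3 + q}{6 + q}}$
$h{\left(t \right)} \left(-111\right) = \frac{\sqrt{11} \sqrt{\frac{-111 - -540}{6 - 270}}}{11} \left(-111\right) = \frac{\sqrt{11} \sqrt{\frac{-111 + 540}{-264}}}{11} \left(-111\right) = \frac{\sqrt{11} \sqrt{\left(- \frac{1}{264}\right) 429}}{11} \left(-111\right) = \frac{\sqrt{11} \sqrt{- \frac{13}{8}}}{11} \left(-111\right) = \frac{\sqrt{11} \frac{i \sqrt{26}}{4}}{11} \left(-111\right) = \frac{i \sqrt{286}}{44} \left(-111\right) = - \frac{111 i \sqrt{286}}{44}$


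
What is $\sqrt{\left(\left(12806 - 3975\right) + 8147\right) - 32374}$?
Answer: $2 i \sqrt{3849} \approx 124.08 i$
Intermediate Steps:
$\sqrt{\left(\left(12806 - 3975\right) + 8147\right) - 32374} = \sqrt{\left(8831 + 8147\right) - 32374} = \sqrt{16978 - 32374} = \sqrt{-15396} = 2 i \sqrt{3849}$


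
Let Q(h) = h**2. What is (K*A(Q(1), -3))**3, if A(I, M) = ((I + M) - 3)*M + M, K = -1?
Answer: -1728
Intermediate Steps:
A(I, M) = M + M*(-3 + I + M) (A(I, M) = (-3 + I + M)*M + M = M*(-3 + I + M) + M = M + M*(-3 + I + M))
(K*A(Q(1), -3))**3 = (-(-3)*(-2 + 1**2 - 3))**3 = (-(-3)*(-2 + 1 - 3))**3 = (-(-3)*(-4))**3 = (-1*12)**3 = (-12)**3 = -1728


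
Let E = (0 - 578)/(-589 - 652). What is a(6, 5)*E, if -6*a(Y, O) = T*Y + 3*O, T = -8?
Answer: 187/73 ≈ 2.5616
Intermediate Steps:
a(Y, O) = -O/2 + 4*Y/3 (a(Y, O) = -(-8*Y + 3*O)/6 = -O/2 + 4*Y/3)
E = 34/73 (E = -578/(-1241) = -578*(-1/1241) = 34/73 ≈ 0.46575)
a(6, 5)*E = (-½*5 + (4/3)*6)*(34/73) = (-5/2 + 8)*(34/73) = (11/2)*(34/73) = 187/73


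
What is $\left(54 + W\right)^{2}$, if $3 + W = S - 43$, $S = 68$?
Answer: $5776$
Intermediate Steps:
$W = 22$ ($W = -3 + \left(68 - 43\right) = -3 + 25 = 22$)
$\left(54 + W\right)^{2} = \left(54 + 22\right)^{2} = 76^{2} = 5776$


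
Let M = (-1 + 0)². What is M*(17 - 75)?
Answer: -58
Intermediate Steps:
M = 1 (M = (-1)² = 1)
M*(17 - 75) = 1*(17 - 75) = 1*(-58) = -58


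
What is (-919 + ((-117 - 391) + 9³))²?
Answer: 487204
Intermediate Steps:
(-919 + ((-117 - 391) + 9³))² = (-919 + (-508 + 729))² = (-919 + 221)² = (-698)² = 487204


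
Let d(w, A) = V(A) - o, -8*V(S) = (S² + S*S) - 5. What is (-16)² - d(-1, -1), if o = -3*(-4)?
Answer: 2141/8 ≈ 267.63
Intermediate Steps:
V(S) = 5/8 - S²/4 (V(S) = -((S² + S*S) - 5)/8 = -((S² + S²) - 5)/8 = -(2*S² - 5)/8 = -(-5 + 2*S²)/8 = 5/8 - S²/4)
o = 12
d(w, A) = -91/8 - A²/4 (d(w, A) = (5/8 - A²/4) - 1*12 = (5/8 - A²/4) - 12 = -91/8 - A²/4)
(-16)² - d(-1, -1) = (-16)² - (-91/8 - ¼*(-1)²) = 256 - (-91/8 - ¼*1) = 256 - (-91/8 - ¼) = 256 - 1*(-93/8) = 256 + 93/8 = 2141/8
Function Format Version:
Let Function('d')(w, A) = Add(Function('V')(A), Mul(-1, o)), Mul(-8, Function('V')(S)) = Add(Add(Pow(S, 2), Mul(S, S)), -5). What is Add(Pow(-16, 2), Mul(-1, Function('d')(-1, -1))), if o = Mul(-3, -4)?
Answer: Rational(2141, 8) ≈ 267.63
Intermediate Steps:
Function('V')(S) = Add(Rational(5, 8), Mul(Rational(-1, 4), Pow(S, 2))) (Function('V')(S) = Mul(Rational(-1, 8), Add(Add(Pow(S, 2), Mul(S, S)), -5)) = Mul(Rational(-1, 8), Add(Add(Pow(S, 2), Pow(S, 2)), -5)) = Mul(Rational(-1, 8), Add(Mul(2, Pow(S, 2)), -5)) = Mul(Rational(-1, 8), Add(-5, Mul(2, Pow(S, 2)))) = Add(Rational(5, 8), Mul(Rational(-1, 4), Pow(S, 2))))
o = 12
Function('d')(w, A) = Add(Rational(-91, 8), Mul(Rational(-1, 4), Pow(A, 2))) (Function('d')(w, A) = Add(Add(Rational(5, 8), Mul(Rational(-1, 4), Pow(A, 2))), Mul(-1, 12)) = Add(Add(Rational(5, 8), Mul(Rational(-1, 4), Pow(A, 2))), -12) = Add(Rational(-91, 8), Mul(Rational(-1, 4), Pow(A, 2))))
Add(Pow(-16, 2), Mul(-1, Function('d')(-1, -1))) = Add(Pow(-16, 2), Mul(-1, Add(Rational(-91, 8), Mul(Rational(-1, 4), Pow(-1, 2))))) = Add(256, Mul(-1, Add(Rational(-91, 8), Mul(Rational(-1, 4), 1)))) = Add(256, Mul(-1, Add(Rational(-91, 8), Rational(-1, 4)))) = Add(256, Mul(-1, Rational(-93, 8))) = Add(256, Rational(93, 8)) = Rational(2141, 8)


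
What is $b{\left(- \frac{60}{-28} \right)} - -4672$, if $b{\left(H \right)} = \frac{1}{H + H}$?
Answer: $\frac{140167}{30} \approx 4672.2$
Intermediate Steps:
$b{\left(H \right)} = \frac{1}{2 H}$
$b{\left(- \frac{60}{-28} \right)} - -4672 = \frac{1}{2 \left(- \frac{60}{-28}\right)} - -4672 = \frac{1}{2 \left(\left(-60\right) \left(- \frac{1}{28}\right)\right)} + 4672 = \frac{1}{2 \cdot \frac{15}{7}} + 4672 = \frac{1}{2} \cdot \frac{7}{15} + 4672 = \frac{7}{30} + 4672 = \frac{140167}{30}$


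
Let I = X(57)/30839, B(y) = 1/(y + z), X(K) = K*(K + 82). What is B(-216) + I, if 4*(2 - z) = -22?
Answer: 3242213/12859863 ≈ 0.25212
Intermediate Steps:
z = 15/2 (z = 2 - 1/4*(-22) = 2 + 11/2 = 15/2 ≈ 7.5000)
X(K) = K*(82 + K)
B(y) = 1/(15/2 + y) (B(y) = 1/(y + 15/2) = 1/(15/2 + y))
I = 7923/30839 (I = (57*(82 + 57))/30839 = (57*139)*(1/30839) = 7923*(1/30839) = 7923/30839 ≈ 0.25692)
B(-216) + I = 2/(15 + 2*(-216)) + 7923/30839 = 2/(15 - 432) + 7923/30839 = 2/(-417) + 7923/30839 = 2*(-1/417) + 7923/30839 = -2/417 + 7923/30839 = 3242213/12859863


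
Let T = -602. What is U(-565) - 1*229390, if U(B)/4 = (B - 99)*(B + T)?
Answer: 2870162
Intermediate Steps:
U(B) = 4*(-602 + B)*(-99 + B) (U(B) = 4*((B - 99)*(B - 602)) = 4*((-99 + B)*(-602 + B)) = 4*((-602 + B)*(-99 + B)) = 4*(-602 + B)*(-99 + B))
U(-565) - 1*229390 = (238392 - 2804*(-565) + 4*(-565)**2) - 1*229390 = (238392 + 1584260 + 4*319225) - 229390 = (238392 + 1584260 + 1276900) - 229390 = 3099552 - 229390 = 2870162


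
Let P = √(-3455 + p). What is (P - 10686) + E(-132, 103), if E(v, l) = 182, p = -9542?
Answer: -10504 + I*√12997 ≈ -10504.0 + 114.0*I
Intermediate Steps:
P = I*√12997 (P = √(-3455 - 9542) = √(-12997) = I*√12997 ≈ 114.0*I)
(P - 10686) + E(-132, 103) = (I*√12997 - 10686) + 182 = (-10686 + I*√12997) + 182 = -10504 + I*√12997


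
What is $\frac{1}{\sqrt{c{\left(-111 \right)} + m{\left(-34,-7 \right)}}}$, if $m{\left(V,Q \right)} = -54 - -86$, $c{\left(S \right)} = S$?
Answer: $- \frac{i \sqrt{79}}{79} \approx - 0.11251 i$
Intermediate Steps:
$m{\left(V,Q \right)} = 32$ ($m{\left(V,Q \right)} = -54 + 86 = 32$)
$\frac{1}{\sqrt{c{\left(-111 \right)} + m{\left(-34,-7 \right)}}} = \frac{1}{\sqrt{-111 + 32}} = \frac{1}{\sqrt{-79}} = \frac{1}{i \sqrt{79}} = - \frac{i \sqrt{79}}{79}$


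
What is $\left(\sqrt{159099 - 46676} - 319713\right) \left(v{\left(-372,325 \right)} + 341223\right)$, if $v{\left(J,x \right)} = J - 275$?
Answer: $-108886574688 + 340576 \sqrt{112423} \approx -1.0877 \cdot 10^{11}$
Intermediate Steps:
$v{\left(J,x \right)} = -275 + J$
$\left(\sqrt{159099 - 46676} - 319713\right) \left(v{\left(-372,325 \right)} + 341223\right) = \left(\sqrt{159099 - 46676} - 319713\right) \left(\left(-275 - 372\right) + 341223\right) = \left(\sqrt{112423} - 319713\right) \left(-647 + 341223\right) = \left(-319713 + \sqrt{112423}\right) 340576 = -108886574688 + 340576 \sqrt{112423}$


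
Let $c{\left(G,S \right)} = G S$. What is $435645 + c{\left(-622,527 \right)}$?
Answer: $107851$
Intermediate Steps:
$435645 + c{\left(-622,527 \right)} = 435645 - 327794 = 107851$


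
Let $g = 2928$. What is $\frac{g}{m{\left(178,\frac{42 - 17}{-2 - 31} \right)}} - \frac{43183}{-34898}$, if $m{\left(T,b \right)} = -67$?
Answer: $- \frac{99288083}{2338166} \approx -42.464$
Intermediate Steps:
$\frac{g}{m{\left(178,\frac{42 - 17}{-2 - 31} \right)}} - \frac{43183}{-34898} = \frac{2928}{-67} - \frac{43183}{-34898} = 2928 \left(- \frac{1}{67}\right) - - \frac{43183}{34898} = - \frac{2928}{67} + \frac{43183}{34898} = - \frac{99288083}{2338166}$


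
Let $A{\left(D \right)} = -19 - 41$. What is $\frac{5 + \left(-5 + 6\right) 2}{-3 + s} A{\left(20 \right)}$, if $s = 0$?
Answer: $140$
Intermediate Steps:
$A{\left(D \right)} = -60$ ($A{\left(D \right)} = -19 - 41 = -60$)
$\frac{5 + \left(-5 + 6\right) 2}{-3 + s} A{\left(20 \right)} = \frac{5 + \left(-5 + 6\right) 2}{-3 + 0} \left(-60\right) = \frac{5 + 1 \cdot 2}{-3} \left(-60\right) = \left(5 + 2\right) \left(- \frac{1}{3}\right) \left(-60\right) = 7 \left(- \frac{1}{3}\right) \left(-60\right) = \left(- \frac{7}{3}\right) \left(-60\right) = 140$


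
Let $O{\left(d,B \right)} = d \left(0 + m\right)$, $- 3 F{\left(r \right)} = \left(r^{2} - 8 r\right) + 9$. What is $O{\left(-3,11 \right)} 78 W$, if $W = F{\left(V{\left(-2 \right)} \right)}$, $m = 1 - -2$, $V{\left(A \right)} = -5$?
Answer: $17316$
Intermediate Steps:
$m = 3$ ($m = 1 + 2 = 3$)
$F{\left(r \right)} = -3 - \frac{r^{2}}{3} + \frac{8 r}{3}$ ($F{\left(r \right)} = - \frac{\left(r^{2} - 8 r\right) + 9}{3} = - \frac{9 + r^{2} - 8 r}{3} = -3 - \frac{r^{2}}{3} + \frac{8 r}{3}$)
$O{\left(d,B \right)} = 3 d$ ($O{\left(d,B \right)} = d \left(0 + 3\right) = d 3 = 3 d$)
$W = - \frac{74}{3}$ ($W = -3 - \frac{\left(-5\right)^{2}}{3} + \frac{8}{3} \left(-5\right) = -3 - \frac{25}{3} - \frac{40}{3} = - \frac{74}{3} \approx -24.667$)
$O{\left(-3,11 \right)} 78 W = 3 \left(-3\right) 78 \left(- \frac{74}{3}\right) = \left(-9\right) 78 \left(- \frac{74}{3}\right) = \left(-702\right) \left(- \frac{74}{3}\right) = 17316$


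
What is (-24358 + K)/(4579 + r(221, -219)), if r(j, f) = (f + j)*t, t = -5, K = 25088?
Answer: 730/4569 ≈ 0.15977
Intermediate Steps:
r(j, f) = -5*f - 5*j (r(j, f) = (f + j)*(-5) = -5*f - 5*j)
(-24358 + K)/(4579 + r(221, -219)) = (-24358 + 25088)/(4579 + (-5*(-219) - 5*221)) = 730/(4579 + (1095 - 1105)) = 730/(4579 - 10) = 730/4569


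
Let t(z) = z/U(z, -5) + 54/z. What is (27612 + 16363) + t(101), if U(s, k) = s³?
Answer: 448594430/10201 ≈ 43976.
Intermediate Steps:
t(z) = z⁻² + 54/z (t(z) = z/(z³) + 54/z = z/z³ + 54/z = z⁻² + 54/z)
(27612 + 16363) + t(101) = (27612 + 16363) + (1 + 54*101)/101² = 43975 + (1 + 5454)/10201 = 43975 + (1/10201)*5455 = 43975 + 5455/10201 = 448594430/10201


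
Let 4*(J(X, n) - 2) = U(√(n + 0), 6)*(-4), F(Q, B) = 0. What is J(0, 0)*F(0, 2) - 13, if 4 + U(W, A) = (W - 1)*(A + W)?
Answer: -13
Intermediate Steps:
U(W, A) = -4 + (-1 + W)*(A + W) (U(W, A) = -4 + (W - 1)*(A + W) = -4 + (-1 + W)*(A + W))
J(X, n) = 12 - n - 5*√n (J(X, n) = 2 + ((-4 + (√(n + 0))² - 1*6 - √(n + 0) + 6*√(n + 0))*(-4))/4 = 2 + ((-4 + (√n)² - 6 - √n + 6*√n)*(-4))/4 = 2 + ((-4 + n - 6 - √n + 6*√n)*(-4))/4 = 2 + ((-10 + n + 5*√n)*(-4))/4 = 2 + (40 - 20*√n - 4*n)/4 = 2 + (10 - n - 5*√n) = 12 - n - 5*√n)
J(0, 0)*F(0, 2) - 13 = (12 - 1*0 - 5*√0)*0 - 13 = (12 + 0 - 5*0)*0 - 13 = (12 + 0 + 0)*0 - 13 = 12*0 - 13 = 0 - 13 = -13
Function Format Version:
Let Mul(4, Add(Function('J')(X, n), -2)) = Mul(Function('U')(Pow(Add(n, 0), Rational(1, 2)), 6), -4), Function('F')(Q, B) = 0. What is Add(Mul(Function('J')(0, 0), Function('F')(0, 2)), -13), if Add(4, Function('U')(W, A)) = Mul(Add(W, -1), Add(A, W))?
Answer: -13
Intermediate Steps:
Function('U')(W, A) = Add(-4, Mul(Add(-1, W), Add(A, W))) (Function('U')(W, A) = Add(-4, Mul(Add(W, -1), Add(A, W))) = Add(-4, Mul(Add(-1, W), Add(A, W))))
Function('J')(X, n) = Add(12, Mul(-1, n), Mul(-5, Pow(n, Rational(1, 2)))) (Function('J')(X, n) = Add(2, Mul(Rational(1, 4), Mul(Add(-4, Pow(Pow(Add(n, 0), Rational(1, 2)), 2), Mul(-1, 6), Mul(-1, Pow(Add(n, 0), Rational(1, 2))), Mul(6, Pow(Add(n, 0), Rational(1, 2)))), -4))) = Add(2, Mul(Rational(1, 4), Mul(Add(-4, Pow(Pow(n, Rational(1, 2)), 2), -6, Mul(-1, Pow(n, Rational(1, 2))), Mul(6, Pow(n, Rational(1, 2)))), -4))) = Add(2, Mul(Rational(1, 4), Mul(Add(-4, n, -6, Mul(-1, Pow(n, Rational(1, 2))), Mul(6, Pow(n, Rational(1, 2)))), -4))) = Add(2, Mul(Rational(1, 4), Mul(Add(-10, n, Mul(5, Pow(n, Rational(1, 2)))), -4))) = Add(2, Mul(Rational(1, 4), Add(40, Mul(-20, Pow(n, Rational(1, 2))), Mul(-4, n)))) = Add(2, Add(10, Mul(-1, n), Mul(-5, Pow(n, Rational(1, 2))))) = Add(12, Mul(-1, n), Mul(-5, Pow(n, Rational(1, 2)))))
Add(Mul(Function('J')(0, 0), Function('F')(0, 2)), -13) = Add(Mul(Add(12, Mul(-1, 0), Mul(-5, Pow(0, Rational(1, 2)))), 0), -13) = Add(Mul(Add(12, 0, Mul(-5, 0)), 0), -13) = Add(Mul(Add(12, 0, 0), 0), -13) = Add(Mul(12, 0), -13) = Add(0, -13) = -13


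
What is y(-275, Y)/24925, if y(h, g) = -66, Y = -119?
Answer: -66/24925 ≈ -0.0026479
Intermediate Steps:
y(-275, Y)/24925 = -66/24925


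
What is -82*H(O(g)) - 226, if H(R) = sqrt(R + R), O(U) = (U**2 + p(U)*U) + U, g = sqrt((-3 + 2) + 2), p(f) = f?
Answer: -226 - 82*sqrt(6) ≈ -426.86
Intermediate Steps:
g = 1 (g = sqrt(-1 + 2) = sqrt(1) = 1)
O(U) = U + 2*U**2 (O(U) = (U**2 + U*U) + U = (U**2 + U**2) + U = 2*U**2 + U = U + 2*U**2)
H(R) = sqrt(2)*sqrt(R) (H(R) = sqrt(2*R) = sqrt(2)*sqrt(R))
-82*H(O(g)) - 226 = -82*sqrt(2)*sqrt(1*(1 + 2*1)) - 226 = -82*sqrt(2)*sqrt(1*(1 + 2)) - 226 = -82*sqrt(2)*sqrt(1*3) - 226 = -82*sqrt(2)*sqrt(3) - 226 = -82*sqrt(6) - 226 = -226 - 82*sqrt(6)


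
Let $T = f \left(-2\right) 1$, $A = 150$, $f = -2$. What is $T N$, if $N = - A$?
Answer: $-600$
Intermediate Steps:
$T = 4$ ($T = \left(-2\right) \left(-2\right) 1 = 4 \cdot 1 = 4$)
$N = -150$ ($N = \left(-1\right) 150 = -150$)
$T N = 4 \left(-150\right) = -600$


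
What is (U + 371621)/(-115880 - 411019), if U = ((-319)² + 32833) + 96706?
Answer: -602921/526899 ≈ -1.1443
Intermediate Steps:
U = 231300 (U = (101761 + 32833) + 96706 = 134594 + 96706 = 231300)
(U + 371621)/(-115880 - 411019) = (231300 + 371621)/(-115880 - 411019) = 602921/(-526899) = 602921*(-1/526899) = -602921/526899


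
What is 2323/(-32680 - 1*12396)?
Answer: -2323/45076 ≈ -0.051535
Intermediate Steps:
2323/(-32680 - 1*12396) = 2323/(-32680 - 12396) = 2323/(-45076) = 2323*(-1/45076) = -2323/45076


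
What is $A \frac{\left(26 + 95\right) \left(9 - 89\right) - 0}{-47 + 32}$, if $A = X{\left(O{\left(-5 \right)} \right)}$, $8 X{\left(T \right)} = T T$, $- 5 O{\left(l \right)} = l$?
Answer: $\frac{242}{3} \approx 80.667$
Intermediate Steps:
$O{\left(l \right)} = - \frac{l}{5}$
$X{\left(T \right)} = \frac{T^{2}}{8}$ ($X{\left(T \right)} = \frac{T T}{8} = \frac{T^{2}}{8}$)
$A = \frac{1}{8}$ ($A = \frac{\left(\left(- \frac{1}{5}\right) \left(-5\right)\right)^{2}}{8} = \frac{1^{2}}{8} = \frac{1}{8} \cdot 1 = \frac{1}{8} \approx 0.125$)
$A \frac{\left(26 + 95\right) \left(9 - 89\right) - 0}{-47 + 32} = \frac{\left(\left(26 + 95\right) \left(9 - 89\right) - 0\right) \frac{1}{-47 + 32}}{8} = \frac{\left(121 \left(-80\right) + 0\right) \frac{1}{-15}}{8} = \frac{\left(-9680 + 0\right) \left(- \frac{1}{15}\right)}{8} = \frac{\left(-9680\right) \left(- \frac{1}{15}\right)}{8} = \frac{1}{8} \cdot \frac{1936}{3} = \frac{242}{3}$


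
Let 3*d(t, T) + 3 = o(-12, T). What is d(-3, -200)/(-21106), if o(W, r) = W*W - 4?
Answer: -137/63318 ≈ -0.0021637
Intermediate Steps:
o(W, r) = -4 + W² (o(W, r) = W² - 4 = -4 + W²)
d(t, T) = 137/3 (d(t, T) = -1 + (-4 + (-12)²)/3 = -1 + (-4 + 144)/3 = -1 + (⅓)*140 = -1 + 140/3 = 137/3)
d(-3, -200)/(-21106) = (137/3)/(-21106) = (137/3)*(-1/21106) = -137/63318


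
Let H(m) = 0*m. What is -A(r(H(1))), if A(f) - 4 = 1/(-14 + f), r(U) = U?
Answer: -55/14 ≈ -3.9286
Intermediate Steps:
H(m) = 0
A(f) = 4 + 1/(-14 + f)
-A(r(H(1))) = -(-55 + 4*0)/(-14 + 0) = -(-55 + 0)/(-14) = -(-1)*(-55)/14 = -1*55/14 = -55/14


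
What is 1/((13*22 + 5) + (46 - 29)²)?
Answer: 1/580 ≈ 0.0017241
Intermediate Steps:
1/((13*22 + 5) + (46 - 29)²) = 1/((286 + 5) + 17²) = 1/(291 + 289) = 1/580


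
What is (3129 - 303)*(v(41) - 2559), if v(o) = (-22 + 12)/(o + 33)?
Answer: -267588288/37 ≈ -7.2321e+6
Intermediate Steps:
v(o) = -10/(33 + o)
(3129 - 303)*(v(41) - 2559) = (3129 - 303)*(-10/(33 + 41) - 2559) = 2826*(-10/74 - 2559) = 2826*(-10*1/74 - 2559) = 2826*(-5/37 - 2559) = 2826*(-94688/37) = -267588288/37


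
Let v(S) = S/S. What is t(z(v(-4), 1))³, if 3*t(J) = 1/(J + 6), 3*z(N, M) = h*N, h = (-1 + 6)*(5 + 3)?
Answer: 1/195112 ≈ 5.1253e-6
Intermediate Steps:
h = 40 (h = 5*8 = 40)
v(S) = 1
z(N, M) = 40*N/3 (z(N, M) = (40*N)/3 = 40*N/3)
t(J) = 1/(3*(6 + J)) (t(J) = 1/(3*(J + 6)) = 1/(3*(6 + J)))
t(z(v(-4), 1))³ = (1/(3*(6 + (40/3)*1)))³ = (1/(3*(6 + 40/3)))³ = (1/(3*(58/3)))³ = ((⅓)*(3/58))³ = (1/58)³ = 1/195112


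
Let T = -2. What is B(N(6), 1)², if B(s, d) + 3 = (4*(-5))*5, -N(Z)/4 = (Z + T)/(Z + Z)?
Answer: 10609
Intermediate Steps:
N(Z) = -2*(-2 + Z)/Z (N(Z) = -4*(Z - 2)/(Z + Z) = -4*(-2 + Z)/(2*Z) = -4*(-2 + Z)*1/(2*Z) = -2*(-2 + Z)/Z)
B(s, d) = -103 (B(s, d) = -3 + (4*(-5))*5 = -3 - 20*5 = -3 - 100 = -103)
B(N(6), 1)² = (-103)² = 10609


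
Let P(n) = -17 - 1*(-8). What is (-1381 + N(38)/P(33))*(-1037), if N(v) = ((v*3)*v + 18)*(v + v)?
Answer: 118573691/3 ≈ 3.9525e+7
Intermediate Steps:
P(n) = -9 (P(n) = -17 + 8 = -9)
N(v) = 2*v*(18 + 3*v²) (N(v) = ((3*v)*v + 18)*(2*v) = (3*v² + 18)*(2*v) = (18 + 3*v²)*(2*v) = 2*v*(18 + 3*v²))
(-1381 + N(38)/P(33))*(-1037) = (-1381 + (6*38*(6 + 38²))/(-9))*(-1037) = (-1381 + (6*38*(6 + 1444))*(-⅑))*(-1037) = (-1381 + (6*38*1450)*(-⅑))*(-1037) = (-1381 + 330600*(-⅑))*(-1037) = (-1381 - 110200/3)*(-1037) = -114343/3*(-1037) = 118573691/3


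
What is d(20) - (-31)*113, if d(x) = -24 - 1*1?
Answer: 3478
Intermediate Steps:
d(x) = -25 (d(x) = -24 - 1 = -25)
d(20) - (-31)*113 = -25 - (-31)*113 = -25 - 1*(-3503) = -25 + 3503 = 3478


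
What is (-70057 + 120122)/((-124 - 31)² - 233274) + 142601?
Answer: 29839066584/209249 ≈ 1.4260e+5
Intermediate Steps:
(-70057 + 120122)/((-124 - 31)² - 233274) + 142601 = 50065/((-155)² - 233274) + 142601 = 50065/(24025 - 233274) + 142601 = 50065/(-209249) + 142601 = 50065*(-1/209249) + 142601 = -50065/209249 + 142601 = 29839066584/209249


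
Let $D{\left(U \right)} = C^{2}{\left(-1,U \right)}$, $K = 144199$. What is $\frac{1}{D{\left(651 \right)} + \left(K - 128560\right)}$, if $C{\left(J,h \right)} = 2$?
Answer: $\frac{1}{15643} \approx 6.3926 \cdot 10^{-5}$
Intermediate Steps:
$D{\left(U \right)} = 4$ ($D{\left(U \right)} = 2^{2} = 4$)
$\frac{1}{D{\left(651 \right)} + \left(K - 128560\right)} = \frac{1}{4 + \left(144199 - 128560\right)} = \frac{1}{4 + 15639} = \frac{1}{15643}$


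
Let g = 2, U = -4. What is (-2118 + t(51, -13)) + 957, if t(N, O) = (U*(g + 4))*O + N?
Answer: -798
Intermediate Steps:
t(N, O) = N - 24*O (t(N, O) = (-4*(2 + 4))*O + N = (-4*6)*O + N = -24*O + N = N - 24*O)
(-2118 + t(51, -13)) + 957 = (-2118 + (51 - 24*(-13))) + 957 = (-2118 + (51 + 312)) + 957 = (-2118 + 363) + 957 = -1755 + 957 = -798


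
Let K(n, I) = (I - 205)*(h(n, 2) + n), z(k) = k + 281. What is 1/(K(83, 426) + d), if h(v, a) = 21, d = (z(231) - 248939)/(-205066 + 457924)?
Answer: 84286/1937146615 ≈ 4.3510e-5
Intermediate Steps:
z(k) = 281 + k
d = -82809/84286 (d = ((281 + 231) - 248939)/(-205066 + 457924) = (512 - 248939)/252858 = -248427*1/252858 = -82809/84286 ≈ -0.98248)
K(n, I) = (-205 + I)*(21 + n) (K(n, I) = (I - 205)*(21 + n) = (-205 + I)*(21 + n))
1/(K(83, 426) + d) = 1/((-4305 - 205*83 + 21*426 + 426*83) - 82809/84286) = 1/((-4305 - 17015 + 8946 + 35358) - 82809/84286) = 1/(22984 - 82809/84286) = 1/(1937146615/84286) = 84286/1937146615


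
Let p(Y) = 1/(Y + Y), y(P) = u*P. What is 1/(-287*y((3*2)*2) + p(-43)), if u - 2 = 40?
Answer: -86/12439729 ≈ -6.9133e-6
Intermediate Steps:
u = 42 (u = 2 + 40 = 42)
y(P) = 42*P
p(Y) = 1/(2*Y)
1/(-287*y((3*2)*2) + p(-43)) = 1/(-12054*(3*2)*2 + (1/2)/(-43)) = 1/(-12054*6*2 + (1/2)*(-1/43)) = 1/(-12054*12 - 1/86) = 1/(-287*504 - 1/86) = 1/(-144648 - 1/86) = 1/(-12439729/86) = -86/12439729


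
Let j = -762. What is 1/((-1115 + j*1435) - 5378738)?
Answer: -1/6473323 ≈ -1.5448e-7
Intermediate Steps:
1/((-1115 + j*1435) - 5378738) = 1/((-1115 - 762*1435) - 5378738) = 1/((-1115 - 1093470) - 5378738) = 1/(-1094585 - 5378738) = 1/(-6473323) = -1/6473323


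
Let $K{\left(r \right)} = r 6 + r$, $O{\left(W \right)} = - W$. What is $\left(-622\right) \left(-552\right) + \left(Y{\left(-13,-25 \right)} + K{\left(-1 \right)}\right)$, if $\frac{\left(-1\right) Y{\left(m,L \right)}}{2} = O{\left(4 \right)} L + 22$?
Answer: $343093$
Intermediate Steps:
$Y{\left(m,L \right)} = -44 + 8 L$ ($Y{\left(m,L \right)} = - 2 \left(\left(-1\right) 4 L + 22\right) = - 2 \left(- 4 L + 22\right) = - 2 \left(22 - 4 L\right) = -44 + 8 L$)
$K{\left(r \right)} = 7 r$ ($K{\left(r \right)} = 6 r + r = 7 r$)
$\left(-622\right) \left(-552\right) + \left(Y{\left(-13,-25 \right)} + K{\left(-1 \right)}\right) = \left(-622\right) \left(-552\right) + \left(\left(-44 + 8 \left(-25\right)\right) + 7 \left(-1\right)\right) = 343344 - 251 = 343093$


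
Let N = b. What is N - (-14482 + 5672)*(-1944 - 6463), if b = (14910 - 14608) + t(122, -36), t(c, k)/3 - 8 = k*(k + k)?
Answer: -74057568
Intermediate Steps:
t(c, k) = 24 + 6*k² (t(c, k) = 24 + 3*(k*(k + k)) = 24 + 3*(k*(2*k)) = 24 + 3*(2*k²) = 24 + 6*k²)
b = 8102 (b = (14910 - 14608) + (24 + 6*(-36)²) = 302 + (24 + 6*1296) = 302 + (24 + 7776) = 302 + 7800 = 8102)
N = 8102
N - (-14482 + 5672)*(-1944 - 6463) = 8102 - (-14482 + 5672)*(-1944 - 6463) = 8102 - (-8810)*(-8407) = 8102 - 1*74065670 = 8102 - 74065670 = -74057568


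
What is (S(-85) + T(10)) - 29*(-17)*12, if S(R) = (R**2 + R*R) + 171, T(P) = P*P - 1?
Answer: 20636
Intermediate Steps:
T(P) = -1 + P**2 (T(P) = P**2 - 1 = -1 + P**2)
S(R) = 171 + 2*R**2 (S(R) = (R**2 + R**2) + 171 = 2*R**2 + 171 = 171 + 2*R**2)
(S(-85) + T(10)) - 29*(-17)*12 = ((171 + 2*(-85)**2) + (-1 + 10**2)) - 29*(-17)*12 = ((171 + 2*7225) + (-1 + 100)) + 493*12 = ((171 + 14450) + 99) + 5916 = (14621 + 99) + 5916 = 14720 + 5916 = 20636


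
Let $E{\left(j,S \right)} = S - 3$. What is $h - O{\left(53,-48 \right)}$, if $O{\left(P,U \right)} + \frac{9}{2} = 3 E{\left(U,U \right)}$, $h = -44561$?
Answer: $- \frac{88807}{2} \approx -44404.0$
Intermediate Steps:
$E{\left(j,S \right)} = -3 + S$
$O{\left(P,U \right)} = - \frac{27}{2} + 3 U$ ($O{\left(P,U \right)} = - \frac{9}{2} + 3 \left(-3 + U\right) = - \frac{9}{2} + \left(-9 + 3 U\right) = - \frac{27}{2} + 3 U$)
$h - O{\left(53,-48 \right)} = -44561 - \left(- \frac{27}{2} + 3 \left(-48\right)\right) = -44561 - \left(- \frac{27}{2} - 144\right) = -44561 - - \frac{315}{2} = -44561 + \frac{315}{2} = - \frac{88807}{2}$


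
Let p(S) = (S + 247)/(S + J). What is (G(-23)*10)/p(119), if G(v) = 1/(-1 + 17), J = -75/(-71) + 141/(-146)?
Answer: 6172465/30351648 ≈ 0.20337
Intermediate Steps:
J = 939/10366 (J = -75*(-1/71) + 141*(-1/146) = 75/71 - 141/146 = 939/10366 ≈ 0.090585)
G(v) = 1/16
p(S) = (247 + S)/(939/10366 + S) (p(S) = (S + 247)/(S + 939/10366) = (247 + S)/(939/10366 + S))
(G(-23)*10)/p(119) = ((1/16)*10)/((10366*(247 + 119)/(939 + 10366*119))) = 5/(8*((10366*366/(939 + 1233554)))) = 5/(8*((10366*366/1234493))) = 5/(8*((10366*(1/1234493)*366))) = 5/(8*(3793956/1234493)) = (5/8)*(1234493/3793956) = 6172465/30351648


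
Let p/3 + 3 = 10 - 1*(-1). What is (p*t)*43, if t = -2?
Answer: -2064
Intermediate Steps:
p = 24 (p = -9 + 3*(10 - 1*(-1)) = -9 + 3*(10 + 1) = -9 + 3*11 = -9 + 33 = 24)
(p*t)*43 = (24*(-2))*43 = -48*43 = -2064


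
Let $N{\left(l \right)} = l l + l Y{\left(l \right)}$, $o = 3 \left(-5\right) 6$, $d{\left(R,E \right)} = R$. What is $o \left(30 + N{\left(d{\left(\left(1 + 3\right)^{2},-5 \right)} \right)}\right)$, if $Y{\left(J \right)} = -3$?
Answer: $-21420$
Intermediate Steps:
$o = -90$ ($o = \left(-15\right) 6 = -90$)
$N{\left(l \right)} = l^{2} - 3 l$ ($N{\left(l \right)} = l l + l \left(-3\right) = l^{2} - 3 l$)
$o \left(30 + N{\left(d{\left(\left(1 + 3\right)^{2},-5 \right)} \right)}\right) = - 90 \left(30 + \left(1 + 3\right)^{2} \left(-3 + \left(1 + 3\right)^{2}\right)\right) = - 90 \left(30 + 4^{2} \left(-3 + 4^{2}\right)\right) = - 90 \left(30 + 16 \left(-3 + 16\right)\right) = - 90 \left(30 + 16 \cdot 13\right) = - 90 \left(30 + 208\right) = \left(-90\right) 238 = -21420$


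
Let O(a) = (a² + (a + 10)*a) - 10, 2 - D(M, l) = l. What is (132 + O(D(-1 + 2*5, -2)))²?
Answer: 37636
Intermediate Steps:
D(M, l) = 2 - l
O(a) = -10 + a² + a*(10 + a) (O(a) = (a² + (10 + a)*a) - 10 = (a² + a*(10 + a)) - 10 = -10 + a² + a*(10 + a))
(132 + O(D(-1 + 2*5, -2)))² = (132 + (-10 + 2*(2 - 1*(-2))² + 10*(2 - 1*(-2))))² = (132 + (-10 + 2*(2 + 2)² + 10*(2 + 2)))² = (132 + (-10 + 2*4² + 10*4))² = (132 + (-10 + 2*16 + 40))² = (132 + (-10 + 32 + 40))² = (132 + 62)² = 194² = 37636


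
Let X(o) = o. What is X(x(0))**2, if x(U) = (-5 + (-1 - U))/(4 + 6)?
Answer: 9/25 ≈ 0.36000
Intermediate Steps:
x(U) = -3/5 - U/10 (x(U) = (-6 - U)/10 = (-6 - U)*(1/10) = -3/5 - U/10)
X(x(0))**2 = (-3/5 - 1/10*0)**2 = (-3/5 + 0)**2 = (-3/5)**2 = 9/25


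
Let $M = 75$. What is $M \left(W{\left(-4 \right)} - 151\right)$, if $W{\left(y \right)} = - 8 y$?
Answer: $-8925$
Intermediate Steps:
$M \left(W{\left(-4 \right)} - 151\right) = 75 \left(\left(-8\right) \left(-4\right) - 151\right) = 75 \left(32 - 151\right) = 75 \left(-119\right) = -8925$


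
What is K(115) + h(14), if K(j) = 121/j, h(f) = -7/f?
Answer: 127/230 ≈ 0.55217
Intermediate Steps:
K(115) + h(14) = 121/115 - 7/14 = 121*(1/115) - 7*1/14 = 121/115 - ½ = 127/230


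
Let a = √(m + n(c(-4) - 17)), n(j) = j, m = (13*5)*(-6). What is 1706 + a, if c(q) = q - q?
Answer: 1706 + I*√407 ≈ 1706.0 + 20.174*I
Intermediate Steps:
c(q) = 0
m = -390 (m = 65*(-6) = -390)
a = I*√407 (a = √(-390 + (0 - 17)) = √(-390 - 17) = √(-407) = I*√407 ≈ 20.174*I)
1706 + a = 1706 + I*√407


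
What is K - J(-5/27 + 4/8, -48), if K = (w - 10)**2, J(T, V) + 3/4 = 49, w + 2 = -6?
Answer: 1103/4 ≈ 275.75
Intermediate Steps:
w = -8 (w = -2 - 6 = -8)
J(T, V) = 193/4 (J(T, V) = -3/4 + 49 = 193/4)
K = 324 (K = (-8 - 10)**2 = (-18)**2 = 324)
K - J(-5/27 + 4/8, -48) = 324 - 1*193/4 = 324 - 193/4 = 1103/4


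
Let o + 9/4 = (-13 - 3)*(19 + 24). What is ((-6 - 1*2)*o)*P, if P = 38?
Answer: 209836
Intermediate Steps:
o = -2761/4 (o = -9/4 + (-13 - 3)*(19 + 24) = -9/4 - 16*43 = -9/4 - 688 = -2761/4 ≈ -690.25)
((-6 - 1*2)*o)*P = ((-6 - 1*2)*(-2761/4))*38 = ((-6 - 2)*(-2761/4))*38 = -8*(-2761/4)*38 = 5522*38 = 209836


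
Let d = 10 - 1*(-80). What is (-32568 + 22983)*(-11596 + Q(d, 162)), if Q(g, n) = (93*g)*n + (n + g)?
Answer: -12887952660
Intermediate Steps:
d = 90 (d = 10 + 80 = 90)
Q(g, n) = g + n + 93*g*n (Q(g, n) = 93*g*n + (g + n) = g + n + 93*g*n)
(-32568 + 22983)*(-11596 + Q(d, 162)) = (-32568 + 22983)*(-11596 + (90 + 162 + 93*90*162)) = -9585*(-11596 + (90 + 162 + 1355940)) = -9585*(-11596 + 1356192) = -9585*1344596 = -12887952660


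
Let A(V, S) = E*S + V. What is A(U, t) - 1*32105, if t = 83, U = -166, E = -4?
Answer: -32603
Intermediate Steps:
A(V, S) = V - 4*S (A(V, S) = -4*S + V = V - 4*S)
A(U, t) - 1*32105 = (-166 - 4*83) - 1*32105 = (-166 - 332) - 32105 = -498 - 32105 = -32603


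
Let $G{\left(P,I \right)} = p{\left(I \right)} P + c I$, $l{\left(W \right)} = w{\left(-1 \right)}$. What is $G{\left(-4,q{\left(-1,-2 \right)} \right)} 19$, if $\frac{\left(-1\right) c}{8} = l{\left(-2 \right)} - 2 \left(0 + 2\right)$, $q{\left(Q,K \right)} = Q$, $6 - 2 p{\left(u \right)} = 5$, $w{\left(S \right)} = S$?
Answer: $-798$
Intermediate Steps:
$p{\left(u \right)} = \frac{1}{2}$ ($p{\left(u \right)} = 3 - \frac{5}{2} = \frac{1}{2}$)
$l{\left(W \right)} = -1$
$c = 40$ ($c = - 8 \left(-1 - 2 \left(0 + 2\right)\right) = - 8 \left(-1 - 4\right) = \left(-8\right) \left(-5\right) = 40$)
$G{\left(P,I \right)} = \frac{P}{2} + 40 I$
$G{\left(-4,q{\left(-1,-2 \right)} \right)} 19 = \left(\frac{1}{2} \left(-4\right) + 40 \left(-1\right)\right) 19 = \left(-2 - 40\right) 19 = \left(-42\right) 19 = -798$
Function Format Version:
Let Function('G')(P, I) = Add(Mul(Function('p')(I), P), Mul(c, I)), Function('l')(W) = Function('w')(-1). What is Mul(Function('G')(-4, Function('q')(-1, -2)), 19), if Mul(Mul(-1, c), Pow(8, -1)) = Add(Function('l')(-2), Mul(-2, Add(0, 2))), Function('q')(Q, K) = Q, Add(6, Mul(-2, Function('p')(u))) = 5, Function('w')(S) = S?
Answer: -798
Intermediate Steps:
Function('p')(u) = Rational(1, 2) (Function('p')(u) = Add(3, Mul(Rational(-1, 2), 5)) = Add(3, Rational(-5, 2)) = Rational(1, 2))
Function('l')(W) = -1
c = 40 (c = Mul(-8, Add(-1, Mul(-2, Add(0, 2)))) = Mul(-8, Add(-1, Mul(-2, 2))) = Mul(-8, Add(-1, -4)) = Mul(-8, -5) = 40)
Function('G')(P, I) = Add(Mul(Rational(1, 2), P), Mul(40, I))
Mul(Function('G')(-4, Function('q')(-1, -2)), 19) = Mul(Add(Mul(Rational(1, 2), -4), Mul(40, -1)), 19) = Mul(Add(-2, -40), 19) = Mul(-42, 19) = -798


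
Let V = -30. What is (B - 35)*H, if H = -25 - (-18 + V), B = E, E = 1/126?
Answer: -101407/126 ≈ -804.82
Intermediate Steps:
E = 1/126 ≈ 0.0079365
B = 1/126 ≈ 0.0079365
H = 23 (H = -25 - (-18 - 30) = -25 - 1*(-48) = -25 + 48 = 23)
(B - 35)*H = (1/126 - 35)*23 = -4409/126*23 = -101407/126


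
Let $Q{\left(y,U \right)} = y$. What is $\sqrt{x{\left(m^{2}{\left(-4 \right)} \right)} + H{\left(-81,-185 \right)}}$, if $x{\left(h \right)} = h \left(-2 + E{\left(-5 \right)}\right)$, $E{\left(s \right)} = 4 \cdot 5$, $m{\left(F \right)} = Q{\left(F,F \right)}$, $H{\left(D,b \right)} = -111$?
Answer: $\sqrt{177} \approx 13.304$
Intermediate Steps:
$m{\left(F \right)} = F$
$E{\left(s \right)} = 20$
$x{\left(h \right)} = 18 h$ ($x{\left(h \right)} = h \left(-2 + 20\right) = h 18 = 18 h$)
$\sqrt{x{\left(m^{2}{\left(-4 \right)} \right)} + H{\left(-81,-185 \right)}} = \sqrt{18 \left(-4\right)^{2} - 111} = \sqrt{18 \cdot 16 - 111} = \sqrt{288 - 111} = \sqrt{177}$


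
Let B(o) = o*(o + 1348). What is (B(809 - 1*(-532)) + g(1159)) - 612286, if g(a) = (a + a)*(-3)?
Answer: 2986709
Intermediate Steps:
B(o) = o*(1348 + o)
g(a) = -6*a (g(a) = (2*a)*(-3) = -6*a)
(B(809 - 1*(-532)) + g(1159)) - 612286 = ((809 - 1*(-532))*(1348 + (809 - 1*(-532))) - 6*1159) - 612286 = ((809 + 532)*(1348 + (809 + 532)) - 6954) - 612286 = (1341*(1348 + 1341) - 6954) - 612286 = (1341*2689 - 6954) - 612286 = (3605949 - 6954) - 612286 = 3598995 - 612286 = 2986709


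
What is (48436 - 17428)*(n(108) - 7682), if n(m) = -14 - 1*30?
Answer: -239567808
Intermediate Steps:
n(m) = -44 (n(m) = -14 - 30 = -44)
(48436 - 17428)*(n(108) - 7682) = (48436 - 17428)*(-44 - 7682) = 31008*(-7726) = -239567808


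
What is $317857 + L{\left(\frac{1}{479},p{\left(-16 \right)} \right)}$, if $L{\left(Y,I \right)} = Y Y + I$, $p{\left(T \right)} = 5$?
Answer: $\frac{72930575143}{229441} \approx 3.1786 \cdot 10^{5}$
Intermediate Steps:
$L{\left(Y,I \right)} = I + Y^{2}$ ($L{\left(Y,I \right)} = Y^{2} + I = I + Y^{2}$)
$317857 + L{\left(\frac{1}{479},p{\left(-16 \right)} \right)} = 317857 + \left(5 + \left(\frac{1}{479}\right)^{2}\right) = 317857 + \left(5 + \frac{1}{229441}\right) = 317857 + \frac{1147206}{229441} = \frac{72930575143}{229441}$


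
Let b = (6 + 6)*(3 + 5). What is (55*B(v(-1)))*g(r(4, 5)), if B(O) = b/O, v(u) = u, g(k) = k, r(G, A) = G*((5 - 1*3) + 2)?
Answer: -84480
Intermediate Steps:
r(G, A) = 4*G (r(G, A) = G*((5 - 3) + 2) = G*(2 + 2) = G*4 = 4*G)
b = 96 (b = 12*8 = 96)
B(O) = 96/O
(55*B(v(-1)))*g(r(4, 5)) = (55*(96/(-1)))*(4*4) = (55*(96*(-1)))*16 = (55*(-96))*16 = -5280*16 = -84480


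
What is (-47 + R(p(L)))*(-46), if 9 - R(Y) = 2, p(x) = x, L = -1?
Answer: 1840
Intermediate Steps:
R(Y) = 7 (R(Y) = 9 - 1*2 = 9 - 2 = 7)
(-47 + R(p(L)))*(-46) = (-47 + 7)*(-46) = -40*(-46) = 1840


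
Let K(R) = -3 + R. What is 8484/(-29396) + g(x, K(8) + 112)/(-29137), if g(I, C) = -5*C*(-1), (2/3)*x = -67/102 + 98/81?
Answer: -66098742/214127813 ≈ -0.30869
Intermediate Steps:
x = 1523/1836 (x = 3*(-67/102 + 98/81)/2 = (3/2)*(1523/2754) = 1523/1836 ≈ 0.82952)
g(I, C) = 5*C
8484/(-29396) + g(x, K(8) + 112)/(-29137) = 8484/(-29396) + (5*((-3 + 8) + 112))/(-29137) = 8484*(-1/29396) + (5*(5 + 112))*(-1/29137) = -2121/7349 + (5*117)*(-1/29137) = -2121/7349 + 585*(-1/29137) = -2121/7349 - 585/29137 = -66098742/214127813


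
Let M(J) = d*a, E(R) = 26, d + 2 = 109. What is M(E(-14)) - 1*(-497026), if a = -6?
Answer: 496384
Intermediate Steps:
d = 107 (d = -2 + 109 = 107)
M(J) = -642 (M(J) = 107*(-6) = -642)
M(E(-14)) - 1*(-497026) = -642 - 1*(-497026) = -642 + 497026 = 496384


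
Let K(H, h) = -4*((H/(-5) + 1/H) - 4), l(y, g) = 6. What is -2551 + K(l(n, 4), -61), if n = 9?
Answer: -37963/15 ≈ -2530.9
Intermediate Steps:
K(H, h) = 16 - 4/H + 4*H/5 (K(H, h) = -4*((H*(-⅕) + 1/H) - 4) = -4*((-H/5 + 1/H) - 4) = -4*((1/H - H/5) - 4) = -4*(-4 + 1/H - H/5) = 16 - 4/H + 4*H/5)
-2551 + K(l(n, 4), -61) = -2551 + (16 - 4/6 + (⅘)*6) = -2551 + (16 - 4*⅙ + 24/5) = -2551 + (16 - ⅔ + 24/5) = -2551 + 302/15 = -37963/15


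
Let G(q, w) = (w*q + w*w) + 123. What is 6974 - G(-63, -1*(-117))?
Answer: 533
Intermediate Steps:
G(q, w) = 123 + w**2 + q*w (G(q, w) = (q*w + w**2) + 123 = (w**2 + q*w) + 123 = 123 + w**2 + q*w)
6974 - G(-63, -1*(-117)) = 6974 - (123 + (-1*(-117))**2 - (-63)*(-117)) = 6974 - (123 + 117**2 - 63*117) = 6974 - (123 + 13689 - 7371) = 6974 - 1*6441 = 6974 - 6441 = 533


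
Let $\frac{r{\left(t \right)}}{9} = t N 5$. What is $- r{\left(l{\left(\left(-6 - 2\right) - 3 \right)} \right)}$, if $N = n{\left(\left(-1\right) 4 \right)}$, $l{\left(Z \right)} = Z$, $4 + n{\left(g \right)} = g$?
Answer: $-3960$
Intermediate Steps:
$n{\left(g \right)} = -4 + g$
$N = -8$ ($N = -4 - 4 = -8$)
$r{\left(t \right)} = - 360 t$ ($r{\left(t \right)} = 9 t \left(-8\right) 5 = 9 - 8 t 5 = 9 \left(- 40 t\right) = - 360 t$)
$- r{\left(l{\left(\left(-6 - 2\right) - 3 \right)} \right)} = - \left(-360\right) \left(\left(-6 - 2\right) - 3\right) = - \left(-360\right) \left(-8 - 3\right) = - \left(-360\right) \left(-11\right) = \left(-1\right) 3960 = -3960$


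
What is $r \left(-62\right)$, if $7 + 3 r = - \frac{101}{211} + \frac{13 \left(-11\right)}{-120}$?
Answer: $\frac{4934797}{37980} \approx 129.93$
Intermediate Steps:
$r = - \frac{159187}{75960}$ ($r = - \frac{7}{3} + \frac{- \frac{101}{211} + \frac{13 \left(-11\right)}{-120}}{3} = - \frac{7}{3} + \frac{\left(-101\right) \frac{1}{211} - - \frac{143}{120}}{3} = - \frac{7}{3} + \frac{- \frac{101}{211} + \frac{143}{120}}{3} = - \frac{7}{3} + \frac{1}{3} \cdot \frac{18053}{25320} = - \frac{7}{3} + \frac{18053}{75960} = - \frac{159187}{75960} \approx -2.0957$)
$r \left(-62\right) = \left(- \frac{159187}{75960}\right) \left(-62\right) = \frac{4934797}{37980}$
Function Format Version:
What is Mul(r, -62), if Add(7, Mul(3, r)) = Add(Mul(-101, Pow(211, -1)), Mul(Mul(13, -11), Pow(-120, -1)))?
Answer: Rational(4934797, 37980) ≈ 129.93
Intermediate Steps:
r = Rational(-159187, 75960) (r = Add(Rational(-7, 3), Mul(Rational(1, 3), Add(Mul(-101, Pow(211, -1)), Mul(Mul(13, -11), Pow(-120, -1))))) = Add(Rational(-7, 3), Mul(Rational(1, 3), Add(Mul(-101, Rational(1, 211)), Mul(-143, Rational(-1, 120))))) = Add(Rational(-7, 3), Mul(Rational(1, 3), Add(Rational(-101, 211), Rational(143, 120)))) = Add(Rational(-7, 3), Mul(Rational(1, 3), Rational(18053, 25320))) = Add(Rational(-7, 3), Rational(18053, 75960)) = Rational(-159187, 75960) ≈ -2.0957)
Mul(r, -62) = Mul(Rational(-159187, 75960), -62) = Rational(4934797, 37980)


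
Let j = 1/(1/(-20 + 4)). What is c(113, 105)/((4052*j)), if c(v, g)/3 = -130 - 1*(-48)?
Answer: 123/32416 ≈ 0.0037944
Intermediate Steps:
c(v, g) = -246 (c(v, g) = 3*(-130 - 1*(-48)) = 3*(-130 + 48) = 3*(-82) = -246)
j = -16 (j = 1/(1/(-16)) = 1/(-1/16) = -16)
c(113, 105)/((4052*j)) = -246/(4052*(-16)) = -246/(-64832) = -246*(-1/64832) = 123/32416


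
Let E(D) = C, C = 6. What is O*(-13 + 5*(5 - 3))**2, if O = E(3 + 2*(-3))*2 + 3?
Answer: 135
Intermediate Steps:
E(D) = 6
O = 15 (O = 6*2 + 3 = 12 + 3 = 15)
O*(-13 + 5*(5 - 3))**2 = 15*(-13 + 5*(5 - 3))**2 = 15*(-13 + 5*2)**2 = 15*(-13 + 10)**2 = 15*(-3)**2 = 15*9 = 135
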